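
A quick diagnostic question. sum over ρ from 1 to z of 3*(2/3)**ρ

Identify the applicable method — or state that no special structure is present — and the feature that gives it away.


Diagnosis: the geometric series formula — each term is 2/3 times the previous one, so the geometric-series formula applies directly.


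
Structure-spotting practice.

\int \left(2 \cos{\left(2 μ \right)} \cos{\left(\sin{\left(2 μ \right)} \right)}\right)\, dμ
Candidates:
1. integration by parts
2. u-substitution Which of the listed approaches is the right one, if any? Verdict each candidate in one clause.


Diagnosis: u-substitution — spotting that 2 \cos{\left(2 μ \right)} is a constant multiple of the derivative of \sin{\left(2 μ \right)} is the key observation — substitute u = \sin{\left(2 μ \right)} and the integral becomes one-dimensional in u.
- integration by parts: the integrand does not split as a nonconstant polynomial times an exp, sine, cosine of a linear argument, or logarithm — no polynomial-kernel parts product to differentiate one side of.
- u-substitution: a fit — the right tool for this form.


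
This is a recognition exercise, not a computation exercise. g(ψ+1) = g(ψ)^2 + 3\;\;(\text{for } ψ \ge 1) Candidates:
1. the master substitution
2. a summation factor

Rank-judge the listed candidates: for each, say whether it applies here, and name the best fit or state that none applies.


Method: no special technique — a nonlinear dependence on earlier terms breaks linearity, and with it every superposition-based closed form.
- the master substitution — there is no divide-the-index recursive argument.
- a summation factor: no summation factor applies — the rule is not linear in the sequence values.


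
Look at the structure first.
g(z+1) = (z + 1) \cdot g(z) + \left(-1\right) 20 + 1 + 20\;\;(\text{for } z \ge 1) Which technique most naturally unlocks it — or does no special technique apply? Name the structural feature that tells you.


Verdict: a summation factor — first-order linear but the coefficient z + 1 moves with the index — divide by the cumulative product and telescope.


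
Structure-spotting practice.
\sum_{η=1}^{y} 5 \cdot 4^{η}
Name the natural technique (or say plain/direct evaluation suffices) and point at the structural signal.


Verdict: the geometric series formula — the ratio of consecutive terms is the constant 4, independent of the index — a geometric sum.


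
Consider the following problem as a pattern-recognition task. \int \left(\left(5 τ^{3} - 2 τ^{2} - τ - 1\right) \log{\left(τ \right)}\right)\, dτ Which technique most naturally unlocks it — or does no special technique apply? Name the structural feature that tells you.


Best approach: integration by parts — the logarithm \log{\left(τ \right)} has no power-rule antiderivative to read off directly, but its derivative is algebraic — so differentiate \log{\left(τ \right)} and integrate the polynomial factor 5 τ^{3} - 2 τ^{2} - τ - 1.


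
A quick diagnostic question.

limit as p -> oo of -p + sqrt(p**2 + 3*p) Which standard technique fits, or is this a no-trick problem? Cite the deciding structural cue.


Method: conjugate multiplication — the ∞ − ∞ radical form is the exact trigger for the conjugate maneuver.


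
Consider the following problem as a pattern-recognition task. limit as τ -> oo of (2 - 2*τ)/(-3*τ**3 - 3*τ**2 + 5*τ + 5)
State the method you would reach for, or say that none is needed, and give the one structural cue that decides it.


Diagnosis: dominant-term comparison — divide by the highest power of τ present: lower-order terms vanish and the dominant ratio remains. Viewed as a single quotient this is an ∞/∞ form — an at-infinity application of l'Hôpital's rule would also resolve it; comparing leading growth reads the answer without differentiating.


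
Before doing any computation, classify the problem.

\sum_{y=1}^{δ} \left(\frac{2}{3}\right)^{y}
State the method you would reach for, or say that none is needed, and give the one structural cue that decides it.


Best approach: the geometric series formula — term-over-term division gives \frac{2}{3} every time — index-free ratio, geometric sum formula applies.


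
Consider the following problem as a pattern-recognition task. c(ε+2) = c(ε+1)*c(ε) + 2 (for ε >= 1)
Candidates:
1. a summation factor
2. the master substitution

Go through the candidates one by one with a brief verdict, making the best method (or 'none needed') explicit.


Technique: no special technique — each new value is a nonlinear function of earlier ones — scaling arguments and superposition both fail.
- a summation factor — the recursion is nonlinear — outside the first-order linear family a summation factor addresses.
- the master substitution — with no divided-index recursive call, reindexing by powers of a base buys nothing.


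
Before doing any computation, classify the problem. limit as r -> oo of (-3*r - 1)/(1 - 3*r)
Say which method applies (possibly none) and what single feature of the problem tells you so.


Verdict: dominant-term comparison — divide by the highest power of r present: lower-order terms vanish and the dominant ratio remains. Viewed as a single quotient this is an ∞/∞ form — an at-infinity application of l'Hôpital's rule would also resolve it; comparing leading growth reads the answer without differentiating.


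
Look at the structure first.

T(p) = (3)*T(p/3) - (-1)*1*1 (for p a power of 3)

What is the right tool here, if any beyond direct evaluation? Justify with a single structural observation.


Technique: the master substitution — the call at p/3 makes this multiplicative recursion; the master-style substitution converts it to additive.


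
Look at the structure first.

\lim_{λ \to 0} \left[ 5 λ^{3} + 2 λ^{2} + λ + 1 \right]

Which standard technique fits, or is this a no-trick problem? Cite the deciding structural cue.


Verdict: no special technique — no denominator vanishes and nothing blows up at 0: direct substitution is the whole computation.


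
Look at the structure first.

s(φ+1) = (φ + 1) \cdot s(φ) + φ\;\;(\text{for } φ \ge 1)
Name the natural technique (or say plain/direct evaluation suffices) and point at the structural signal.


Technique: a summation factor — with the index-dependent coefficient φ + 1, dividing by the cumulative product turns the left side into a pure difference.


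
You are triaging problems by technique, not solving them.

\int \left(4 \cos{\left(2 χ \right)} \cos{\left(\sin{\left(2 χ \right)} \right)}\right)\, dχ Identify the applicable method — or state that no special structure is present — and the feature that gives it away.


Method: u-substitution — structure check: outer function, inner expression \sin{\left(2 χ \right)}, inner derivative as a factor — the classic u = \sin{\left(2 χ \right)} pattern.


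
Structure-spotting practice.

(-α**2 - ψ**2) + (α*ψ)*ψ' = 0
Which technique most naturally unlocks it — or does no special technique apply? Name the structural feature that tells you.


Diagnosis: the homogeneous substitution — the slope's numerator and denominator have matching total degree, so it depends only on ψ/α and the ratio substitution collapses it. Rearranged, this also fits the Bernoulli template directly; the homogeneous substitution reads the structure without the rearrangement.


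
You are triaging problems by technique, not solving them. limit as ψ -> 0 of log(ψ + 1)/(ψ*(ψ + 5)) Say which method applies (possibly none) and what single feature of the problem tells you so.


Diagnosis: l'Hôpital's rule (0/0) — the 0/0 form at 0 is the signature situation for l'Hôpital's rule. Known elementary limits would finish this too — the rule just bypasses the case analysis.


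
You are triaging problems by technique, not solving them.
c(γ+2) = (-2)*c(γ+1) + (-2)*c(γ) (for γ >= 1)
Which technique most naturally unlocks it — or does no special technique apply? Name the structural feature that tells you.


Method: the characteristic-root method — linear, homogeneous, constant coefficients: solutions of the form r^γ exist — find the roots of the characteristic polynomial.


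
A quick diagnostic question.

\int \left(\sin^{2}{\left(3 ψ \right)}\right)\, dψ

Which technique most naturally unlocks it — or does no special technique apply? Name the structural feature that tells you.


Technique: a trigonometric identity — the exponent on \sin^{2}{\left(3 ψ \right)} is even — the power-reduction identity is the standard preprocessing step.


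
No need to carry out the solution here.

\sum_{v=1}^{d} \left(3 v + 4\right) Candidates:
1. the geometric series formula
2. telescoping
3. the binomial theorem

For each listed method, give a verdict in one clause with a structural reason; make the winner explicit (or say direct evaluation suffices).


Method: no special technique — the summand is a plain polynomial in v (expanding first if it arrives factored); standard power-sum formulas evaluate it term by term.
- the geometric series formula — there is no constant term-to-term ratio.
- telescoping: in the displayed form, no term reappears at a neighboring index to cancel against.
- the binomial theorem — the summand does not match any term pattern of an expanded binomial power.


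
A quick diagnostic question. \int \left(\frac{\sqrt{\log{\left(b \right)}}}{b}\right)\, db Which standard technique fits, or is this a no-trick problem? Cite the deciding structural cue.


Verdict: u-substitution — structure check: outer function, inner expression \log{\left(b \right)}, inner derivative as a factor — the classic u = \log{\left(b \right)} pattern.


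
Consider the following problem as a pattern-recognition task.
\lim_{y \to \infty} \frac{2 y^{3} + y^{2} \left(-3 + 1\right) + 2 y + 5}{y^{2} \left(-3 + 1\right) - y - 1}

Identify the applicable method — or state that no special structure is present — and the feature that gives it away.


Method: dominant-term comparison — divide through by the highest power of y; every lower-order term dies and the dominant terms decide the limit. Differentiating the expression as a single quotient would eventually settle it as well; matching dominant growth settles it immediately.


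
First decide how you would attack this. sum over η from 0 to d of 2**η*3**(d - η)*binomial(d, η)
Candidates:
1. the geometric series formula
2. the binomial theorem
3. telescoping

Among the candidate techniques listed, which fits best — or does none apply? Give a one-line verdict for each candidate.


Verdict: the binomial theorem — terms weighting binomial(d, η) against matched powers of 2 and 3 reassemble into (2 + 3)^d by the binomial theorem.
- the geometric series formula: the term-to-term ratio changes with the index, so the geometric formula cannot close it.
- the binomial theorem — applicable, and directly so.
- telescoping: computed from the summand as displayed, the partial sums build up without the pairwise collapse telescoping exploits.


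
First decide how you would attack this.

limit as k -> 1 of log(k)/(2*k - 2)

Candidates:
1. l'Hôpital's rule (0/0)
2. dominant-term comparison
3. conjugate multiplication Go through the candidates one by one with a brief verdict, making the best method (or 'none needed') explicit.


Diagnosis: l'Hôpital's rule (0/0) — both numerator and denominator vanish at 1: the genuine 0/0 indeterminate that l'Hôpital exists for. Expanding numerator and denominator to first order gives the same value — the rule automates exactly that.
- l'Hôpital's rule (0/0): applies; the problem has the shape this method handles.
- dominant-term comparison: no dominant-degree comparison decides it.
- conjugate multiplication: no divergent radical difference is present for a conjugate pair to cancel.


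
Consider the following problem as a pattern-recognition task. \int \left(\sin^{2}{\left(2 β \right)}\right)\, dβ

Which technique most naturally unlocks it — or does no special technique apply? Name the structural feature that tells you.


Technique: a trigonometric identity — reduce \sin^{2}{\left(2 β \right)} with the power-reduction formula and the integral becomes first-degree trigonometry.


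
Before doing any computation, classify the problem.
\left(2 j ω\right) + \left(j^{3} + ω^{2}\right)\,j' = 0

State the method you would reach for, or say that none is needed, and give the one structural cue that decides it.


Diagnosis: the exact-equation method — checking ∂/∂j of 2 j ω against ∂/∂ω of j^{3} + ω^{2}: they match — the equation is exact as it stands.


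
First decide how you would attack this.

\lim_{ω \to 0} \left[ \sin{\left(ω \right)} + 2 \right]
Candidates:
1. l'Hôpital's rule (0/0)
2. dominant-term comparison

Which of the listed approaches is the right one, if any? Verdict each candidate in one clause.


Diagnosis: no special technique — nothing blocks direct substitution at 0: plug in and finish.
- l'Hôpital's rule (0/0) — substituting the point gives a finite value outright — there is no indeterminate clash to repair.
- dominant-term comparison — this limit is not decided by comparing polynomial growth at infinity.


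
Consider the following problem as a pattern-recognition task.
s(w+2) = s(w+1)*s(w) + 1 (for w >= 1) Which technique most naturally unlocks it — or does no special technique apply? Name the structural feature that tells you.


Diagnosis: no special technique — once the recursion is nonlinear, characteristic roots, master substitutions, and summation factors are all off the table.


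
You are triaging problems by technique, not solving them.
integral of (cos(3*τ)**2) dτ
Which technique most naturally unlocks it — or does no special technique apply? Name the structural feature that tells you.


Best approach: a trigonometric identity — cos(3*τ)**2 is an even power — the power-reduction identity rewrites it into first-degree cosines.


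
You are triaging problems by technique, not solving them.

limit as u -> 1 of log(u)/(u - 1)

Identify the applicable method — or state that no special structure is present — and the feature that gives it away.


Method: l'Hôpital's rule (0/0) — substituting 1 gives 0 over 0; differentiate top and bottom once and re-evaluate. The standard small-argument limits would also carry it; the rule is the systematic route.


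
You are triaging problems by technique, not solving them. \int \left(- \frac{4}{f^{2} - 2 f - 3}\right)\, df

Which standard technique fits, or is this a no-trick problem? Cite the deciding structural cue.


Best approach: partial fractions — f^{2} - 2 f - 3 splits into linear pieces, so the quotient is a sum of simple fractions — decompose before integrating.


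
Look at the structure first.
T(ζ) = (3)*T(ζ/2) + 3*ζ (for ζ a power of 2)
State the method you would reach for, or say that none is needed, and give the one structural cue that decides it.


Verdict: the master substitution — recursion at ζ/2 is multiplicative in the index; logarithmic reindexing via ζ = 2^m linearizes it.


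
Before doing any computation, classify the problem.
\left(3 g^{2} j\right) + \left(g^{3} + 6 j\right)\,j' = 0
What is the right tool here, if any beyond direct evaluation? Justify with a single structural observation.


Verdict: the exact-equation method — because the two cross partials coincide, the form is conservative as written — recover its potential in (g, j).


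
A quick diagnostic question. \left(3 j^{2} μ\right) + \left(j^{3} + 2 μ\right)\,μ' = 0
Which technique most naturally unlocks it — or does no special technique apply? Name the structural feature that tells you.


Method: the exact-equation method — 3 j^{2} μ and j^{3} + 2 μ pass the exactness check on the nose, so no integrating factor in j or μ is needed at all.


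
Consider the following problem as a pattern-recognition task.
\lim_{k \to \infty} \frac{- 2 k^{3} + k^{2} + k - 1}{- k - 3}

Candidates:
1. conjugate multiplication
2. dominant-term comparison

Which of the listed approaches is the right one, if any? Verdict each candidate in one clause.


Method: dominant-term comparison — as k grows, only the highest-degree terms matter — compare leading terms and read the limit off.
- conjugate multiplication — no difference of divergent radicals appears, so rationalizing has nothing to cancel.
- dominant-term comparison: applicable, and directly so.


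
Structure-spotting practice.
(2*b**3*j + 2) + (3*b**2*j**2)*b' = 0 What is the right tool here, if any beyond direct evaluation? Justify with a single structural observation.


Verdict: the exact-equation method — this form is already the differential of something: the matching mixed partials of 2*b**3*j + 2 and 3*b**2*j**2 prove it.


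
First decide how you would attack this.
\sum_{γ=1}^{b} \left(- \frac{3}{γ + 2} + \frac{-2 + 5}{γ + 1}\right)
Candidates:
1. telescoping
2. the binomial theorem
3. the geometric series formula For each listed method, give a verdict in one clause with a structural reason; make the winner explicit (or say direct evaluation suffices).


Method: telescoping — the piece each term subtracts is \frac{-2 + 5}{γ + 1} advanced by one index, and it reappears with a plus sign leading the following term — the sum collapses to its boundary terms.
- telescoping: yes, a natural case for it.
- the binomial theorem — no binomial coefficients pair up with complementary powers here.
- the geometric series formula: dividing successive terms gives an index-dependent quantity, not a constant.


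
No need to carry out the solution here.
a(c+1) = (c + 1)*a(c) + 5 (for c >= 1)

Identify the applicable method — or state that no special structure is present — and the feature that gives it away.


Technique: a summation factor — rescale the sequence by the product of the weights c + 1 so far — the recurrence collapses to a plain running sum.


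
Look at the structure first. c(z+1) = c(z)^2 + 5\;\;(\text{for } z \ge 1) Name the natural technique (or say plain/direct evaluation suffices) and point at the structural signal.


Best approach: no special technique — the recurrence is nonlinear in the sequence terms; no linear-recurrence method fits it as written — one iterates or studies it directly.


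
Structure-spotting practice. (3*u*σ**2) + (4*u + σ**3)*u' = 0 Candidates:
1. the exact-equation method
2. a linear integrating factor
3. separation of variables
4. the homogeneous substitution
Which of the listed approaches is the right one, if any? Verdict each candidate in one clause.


Method: the exact-equation method — equality of cross partials is the green light — assemble the potential function term by term.
- the exact-equation method: a fit — the right tool for this form.
- a linear integrating factor — a nonlinear term in the unknown puts this outside the integrating-factor template.
- separation of variables: the two dependences do not factor apart.
- the homogeneous substitution — the slope does not depend on the ratio of the variables alone.


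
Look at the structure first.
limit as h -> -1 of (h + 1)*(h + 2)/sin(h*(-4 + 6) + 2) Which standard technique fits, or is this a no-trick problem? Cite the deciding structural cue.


Verdict: l'Hôpital's rule (0/0) — substituting -1 gives 0 over 0; differentiate top and bottom once and re-evaluate. Expanding numerator and denominator to first order gives the same value — the rule automates exactly that.


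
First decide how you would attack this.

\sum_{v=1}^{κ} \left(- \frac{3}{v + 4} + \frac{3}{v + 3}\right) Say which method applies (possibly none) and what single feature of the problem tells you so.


Technique: telescoping — consecutive terms evaluate one function at adjacent indices (\frac{3}{v + 3} is its current value): one term's tail is the next term's head, so the chain collapses.


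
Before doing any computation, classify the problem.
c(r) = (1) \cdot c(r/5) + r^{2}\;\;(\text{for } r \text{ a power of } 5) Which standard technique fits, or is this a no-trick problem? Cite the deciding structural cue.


Method: the master substitution — the argument contracts 5-fold per step: reindex r exponentially and solve the linear recurrence in the new index.


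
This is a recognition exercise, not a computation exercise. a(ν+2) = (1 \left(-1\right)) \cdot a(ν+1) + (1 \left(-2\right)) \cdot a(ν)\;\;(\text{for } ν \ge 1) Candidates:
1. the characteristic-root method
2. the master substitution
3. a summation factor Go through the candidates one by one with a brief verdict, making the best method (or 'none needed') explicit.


Diagnosis: the characteristic-root method — linear, homogeneous, constant coefficients: solutions of the form r^ν exist — find the roots of the characteristic polynomial.
- the characteristic-root method: applicable, and directly so.
- the master substitution — this is shift-type recursion, outside the divide-and-conquer template.
- a summation factor: a summation factor telescopes one-step recursions; this one carries higher-order memory.


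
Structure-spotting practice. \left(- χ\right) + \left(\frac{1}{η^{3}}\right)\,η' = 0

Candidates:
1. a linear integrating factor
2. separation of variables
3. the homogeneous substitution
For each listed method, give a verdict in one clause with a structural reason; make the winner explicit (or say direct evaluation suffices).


Verdict: separation of variables — the derivative equals a pure function of χ (namely χ) times a pure function of η (namely η^{3}); divide and integrate each side.
- a linear integrating factor: a nonlinear term in the unknown puts this outside the integrating-factor template.
- separation of variables: yes — fits the structure here.
- the homogeneous substitution — the ratio substitution does not collapse this equation.


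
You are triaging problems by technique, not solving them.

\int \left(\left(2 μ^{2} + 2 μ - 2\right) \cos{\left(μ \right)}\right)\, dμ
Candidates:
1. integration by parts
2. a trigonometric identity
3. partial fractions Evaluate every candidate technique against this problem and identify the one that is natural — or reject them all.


Verdict: integration by parts — 2 μ^{2} + 2 μ - 2 dies after finitely many derivatives while \cos{\left(μ \right)} cycles under integration — the tabular/parts setup.
- integration by parts: applies; the problem has the shape this method handles.
- a trigonometric identity — there is no trigonometric structure whose rewriting would simplify the integrand.
- partial fractions — the expression is not a ratio of polynomials that decomposes further.


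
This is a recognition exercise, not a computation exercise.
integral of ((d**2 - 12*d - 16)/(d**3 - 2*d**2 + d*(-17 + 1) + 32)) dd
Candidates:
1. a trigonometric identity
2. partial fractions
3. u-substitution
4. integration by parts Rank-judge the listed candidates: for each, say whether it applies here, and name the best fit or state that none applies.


Best approach: partial fractions — the bottom, (d**3 - 2*d**2 + d*(-17 + 1) + 32), comes apart into simple factors, and a proper rational function over split factors decomposes.
- a trigonometric identity: there is no trigonometric structure at all — the integrand carries no sine or cosine to rewrite.
- partial fractions: a fit — the right tool for this form.
- u-substitution: no subexpression of the integrand serves as a whole-integral substitution inner — individual terms may offer their own, but none carries its derivative as a factor of the full integrand; a working change of variable would have to be constructed from outside the expression.
- integration by parts: the integrand does not split as a nonconstant polynomial times an exp, sine, cosine of a linear argument, or logarithm — no polynomial-kernel parts product to differentiate one side of.


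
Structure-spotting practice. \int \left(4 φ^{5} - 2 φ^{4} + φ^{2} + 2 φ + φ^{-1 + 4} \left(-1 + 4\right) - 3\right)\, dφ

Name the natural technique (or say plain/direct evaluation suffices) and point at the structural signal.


Diagnosis: no special technique — scan for structure and find none: constant multiples of powers of φ, integrate directly.


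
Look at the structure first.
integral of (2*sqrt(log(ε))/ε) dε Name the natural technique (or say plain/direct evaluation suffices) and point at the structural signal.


Verdict: u-substitution — collected, the integrand has one factor that is, up to a constant, the derivative of an inner expression the rest depends on — substitute for that inner expression.


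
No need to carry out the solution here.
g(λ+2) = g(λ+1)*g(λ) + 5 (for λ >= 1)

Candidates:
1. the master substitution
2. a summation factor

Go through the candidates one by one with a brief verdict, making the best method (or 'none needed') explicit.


Diagnosis: no special technique — the map from one term to the next is curved, not linear, so linear closed-form machinery does not attach.
- the master substitution: there is no divide-the-index recursive argument.
- a summation factor: the recursion is nonlinear — outside the first-order linear family a summation factor addresses.


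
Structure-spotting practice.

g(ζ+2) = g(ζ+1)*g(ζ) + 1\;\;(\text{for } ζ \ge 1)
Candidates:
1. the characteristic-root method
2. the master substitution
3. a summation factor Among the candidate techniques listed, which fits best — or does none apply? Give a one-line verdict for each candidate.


Diagnosis: no special technique — the recurrence is nonlinear in the sequence values; study it directly, no linear machinery applies.
- the characteristic-root method: the recursion is nonlinear in the sequence values, so no linear-modes ansatz applies.
- the master substitution: no fixed divisor shrinks the index between calls.
- a summation factor: the recursion is nonlinear — outside the first-order linear family a summation factor addresses.


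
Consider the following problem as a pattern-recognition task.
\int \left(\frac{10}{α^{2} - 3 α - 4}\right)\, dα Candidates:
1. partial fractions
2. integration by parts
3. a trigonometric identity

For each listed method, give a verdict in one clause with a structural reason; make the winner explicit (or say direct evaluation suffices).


Method: partial fractions — a proper rational integrand whose denominator splits into simpler factors — decompose into partial fractions first.
- partial fractions: applicable, and directly so.
- integration by parts — the nonconstant-polynomial-times-standard-kernel pattern (an exp, sine, cosine, or logarithm partner) is absent.
- a trigonometric identity — with no trigonometric functions present, identity rewriting has no target.


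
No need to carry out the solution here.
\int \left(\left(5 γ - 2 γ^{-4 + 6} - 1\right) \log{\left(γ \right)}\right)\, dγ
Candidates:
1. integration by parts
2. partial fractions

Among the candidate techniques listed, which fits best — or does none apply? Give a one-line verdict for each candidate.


Verdict: integration by parts — \log{\left(γ \right)} blocks direct integration but differentiates to something rational — parts with the polynomial factor (5 γ - 2 γ^{-4 + 6} - 1) as dv.
- integration by parts — applies; the problem has the shape this method handles.
- partial fractions: the expression is not a ratio of polynomials that decomposes further.


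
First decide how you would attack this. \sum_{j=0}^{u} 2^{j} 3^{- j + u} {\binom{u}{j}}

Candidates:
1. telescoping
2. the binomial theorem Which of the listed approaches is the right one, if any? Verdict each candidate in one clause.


Best approach: the binomial theorem — the binomial coefficients weight matched powers of 2 and 3, which is exactly the expansion of a binomial power.
- telescoping: neither a shifted-difference shape nor integer-spaced poles are present.
- the binomial theorem: applies; the problem has the shape this method handles.


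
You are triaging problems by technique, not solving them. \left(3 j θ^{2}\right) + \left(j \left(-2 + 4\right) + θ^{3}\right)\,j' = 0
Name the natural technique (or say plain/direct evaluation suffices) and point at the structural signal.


Diagnosis: the exact-equation method — equality of cross partials is the green light — assemble the potential function term by term.


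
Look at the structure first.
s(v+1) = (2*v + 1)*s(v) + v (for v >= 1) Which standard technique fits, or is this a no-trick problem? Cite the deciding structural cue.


Verdict: a summation factor — first-order, linear, moving coefficient 2*v + 1: the discrete analogue of an integrating factor handles it.


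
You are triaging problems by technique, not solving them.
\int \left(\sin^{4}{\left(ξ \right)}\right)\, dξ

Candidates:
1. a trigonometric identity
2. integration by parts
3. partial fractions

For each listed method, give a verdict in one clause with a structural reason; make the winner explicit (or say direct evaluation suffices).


Verdict: a trigonometric identity — even powers like \sin^{4}{\left(ξ \right)} never integrate directly; the half-angle identity lowers the degree first.
- a trigonometric identity: yes, a natural case for it.
- integration by parts: not the fit here: there is no polynomial factor to ladder down — parts can still close the trigonometric product by recursion, though the identity rewrite is the direct route.
- partial fractions: the expression is not a ratio of polynomials that decomposes further.


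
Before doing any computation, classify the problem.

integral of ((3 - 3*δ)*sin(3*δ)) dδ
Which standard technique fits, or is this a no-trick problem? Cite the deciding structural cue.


Diagnosis: integration by parts — a polynomial factor 3 - 3*δ multiplies sin(3*δ); differentiating 3 - 3*δ lowers its degree while sin(3*δ) integrates cleanly, so parts wins.


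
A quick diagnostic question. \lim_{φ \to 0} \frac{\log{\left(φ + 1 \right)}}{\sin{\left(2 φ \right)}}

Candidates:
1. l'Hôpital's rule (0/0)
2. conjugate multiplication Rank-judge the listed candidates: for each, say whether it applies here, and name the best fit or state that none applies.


Method: l'Hôpital's rule (0/0) — substituting 0 gives 0 over 0; differentiate top and bottom once and re-evaluate. Expanding numerator and denominator to first order gives the same value — the rule automates exactly that.
- l'Hôpital's rule (0/0): applicable, and directly so.
- conjugate multiplication — no divergent radical difference is present for a conjugate pair to cancel.


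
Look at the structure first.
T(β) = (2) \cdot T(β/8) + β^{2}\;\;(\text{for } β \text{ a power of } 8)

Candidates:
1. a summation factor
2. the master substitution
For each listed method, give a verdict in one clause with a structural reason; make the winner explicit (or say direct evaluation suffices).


Best approach: the master substitution — treat m = log base 8 of β as the new clock: one recursion step advances m by one while β scales by 8.
- a summation factor — a divided-index call is outside the fixed-shift first-order family a summation factor normalizes.
- the master substitution: a fit — the right tool for this form.


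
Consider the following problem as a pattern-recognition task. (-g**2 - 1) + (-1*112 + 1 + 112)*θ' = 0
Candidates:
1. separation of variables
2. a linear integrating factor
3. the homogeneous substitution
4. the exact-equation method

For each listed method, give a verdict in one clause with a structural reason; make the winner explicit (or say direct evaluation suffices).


Diagnosis: no special technique — with θ absent the equation is not coupled at all: direct integration in g.
- separation of variables: any separation here is vacuous (nothing depends on the unknown); direct integration is the honest label.
- a linear integrating factor: the linear template holds only trivially here (the unknown is absent, so the coefficient is zero) — the method is not the natural label.
- the homogeneous substitution: the slope does not depend on the ratio of the variables alone.
- the exact-equation method — the unknown never enters the equation — exactness holds emptily, with nothing for the method to add.


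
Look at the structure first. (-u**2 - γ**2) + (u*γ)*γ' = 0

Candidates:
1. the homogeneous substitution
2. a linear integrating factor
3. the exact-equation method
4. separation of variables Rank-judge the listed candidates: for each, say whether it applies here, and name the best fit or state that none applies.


Best approach: the homogeneous substitution — the slope's numerator and denominator have matching total degree, so it depends only on γ/u and the ratio substitution collapses it. This doubles as a Bernoulli equation in the unknown as written; the homogeneous route needs no setup at all.
- the homogeneous substitution — a fit — the right tool for this form.
- a linear integrating factor — the unknown enters nonlinearly (through a power, a denominator, or a transcendental function), which the linear integrating-factor recipe cannot absorb as-is — any repair would come from a preliminary substitution, not the factor.
- the exact-equation method — exactness fails on the nose — the mixed partials do not match.
- separation of variables — the two dependences do not factor apart.


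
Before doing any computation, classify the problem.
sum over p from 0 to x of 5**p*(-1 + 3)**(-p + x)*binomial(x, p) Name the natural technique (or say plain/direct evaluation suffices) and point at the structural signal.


Best approach: the binomial theorem — the summand is term p of a binomial expansion in 5 and (-1 + 3); the whole sum is a single power.


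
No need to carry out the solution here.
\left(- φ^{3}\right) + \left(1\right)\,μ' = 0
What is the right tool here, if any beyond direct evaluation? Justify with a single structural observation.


Technique: no special technique — the slope is a pure function of φ; integrate both sides and be done.


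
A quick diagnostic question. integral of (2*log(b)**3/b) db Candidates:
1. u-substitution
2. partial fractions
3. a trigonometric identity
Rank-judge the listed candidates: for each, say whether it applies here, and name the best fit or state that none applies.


Method: u-substitution — viewed as a product, the integrand is a composition evaluated at log(b) times (a constant multiple of) that inner expression's derivative, so u = log(b) makes it elementary.
- u-substitution: applies; the problem has the shape this method handles.
- partial fractions — the expression is not a ratio of polynomials that decomposes further.
- a trigonometric identity — no sine or cosine appears, so there is nothing for a trigonometric identity to act on.


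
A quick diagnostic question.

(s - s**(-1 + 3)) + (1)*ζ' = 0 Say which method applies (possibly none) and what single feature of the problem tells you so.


Method: no special technique — solved for the derivative, ζ never appears on the right — this is a direct integration in s, not a differential-equations problem at heart.


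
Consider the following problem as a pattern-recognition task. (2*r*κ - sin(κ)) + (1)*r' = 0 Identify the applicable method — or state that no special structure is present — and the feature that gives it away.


Verdict: a linear integrating factor — linear in the unknown with genuine forcing: multiply through by the exponential of the integrated coefficient and the left side closes into one derivative.


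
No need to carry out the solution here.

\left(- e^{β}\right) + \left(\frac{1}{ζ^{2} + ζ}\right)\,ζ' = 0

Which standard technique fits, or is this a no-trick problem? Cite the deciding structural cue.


Technique: separation of variables — one side of the product carries the independent variable, the other the unknown — the textbook separation shape. A Bernoulli rewrite would carry it as the equation stands — separating the variables needs no rearrangement either.


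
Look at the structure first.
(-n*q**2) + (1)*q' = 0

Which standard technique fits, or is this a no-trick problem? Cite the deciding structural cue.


Best approach: separation of variables — solved for the derivative, the right side splits multiplicatively into a function of each variable alone — divide and integrate each side.


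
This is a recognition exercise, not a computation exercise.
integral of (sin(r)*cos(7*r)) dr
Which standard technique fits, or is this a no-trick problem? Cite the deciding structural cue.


Diagnosis: a trigonometric identity — apply product-to-sum to sin(r)*cos(7*r): two clean single-angle terms replace one awkward product.


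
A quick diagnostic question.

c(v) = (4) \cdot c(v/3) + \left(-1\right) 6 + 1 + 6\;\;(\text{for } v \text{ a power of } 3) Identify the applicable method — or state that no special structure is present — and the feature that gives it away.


Diagnosis: the master substitution — the argument contracts 3-fold per step: reindex v exponentially and solve the linear recurrence in the new index.


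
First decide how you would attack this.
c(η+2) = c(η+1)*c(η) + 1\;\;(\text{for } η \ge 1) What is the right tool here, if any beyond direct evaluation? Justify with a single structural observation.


Method: no special technique — the recurrence is nonlinear in the sequence terms; no linear-recurrence method fits it as written — one iterates or studies it directly.


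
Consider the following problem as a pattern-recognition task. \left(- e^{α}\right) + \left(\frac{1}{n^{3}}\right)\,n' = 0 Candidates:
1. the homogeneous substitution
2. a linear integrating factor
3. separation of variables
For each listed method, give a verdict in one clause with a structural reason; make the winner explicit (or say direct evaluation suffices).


Method: separation of variables — all dependence on the two variables factors apart, the defining separable shape.
- the homogeneous substitution: solved for the derivative, the right side changes under joint scaling of the two variables.
- a linear integrating factor — a nonlinear term in the unknown puts this outside the integrating-factor template.
- separation of variables — yes — fits the structure here.


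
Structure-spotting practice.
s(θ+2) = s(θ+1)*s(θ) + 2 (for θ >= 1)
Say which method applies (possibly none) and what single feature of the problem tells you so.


Verdict: no special technique — a nonlinear dependence on earlier terms breaks linearity, and with it every superposition-based closed form.


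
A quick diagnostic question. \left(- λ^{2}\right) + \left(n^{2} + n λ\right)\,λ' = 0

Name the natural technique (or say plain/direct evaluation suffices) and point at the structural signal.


Method: the homogeneous substitution — the slope's numerator and denominator have matching total degree, so it depends only on λ/n and the ratio substitution collapses it. This can also be massaged into Bernoulli form (the roles of the variables may need exchanging); the homogeneous substitution avoids that setup.


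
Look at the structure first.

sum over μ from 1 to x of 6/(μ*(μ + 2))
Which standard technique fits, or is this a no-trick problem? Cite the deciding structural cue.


Best approach: telescoping — 6/(μ*(μ + 2)) is a collapsed telescope: expand it into simple fractions to see the cancellation.


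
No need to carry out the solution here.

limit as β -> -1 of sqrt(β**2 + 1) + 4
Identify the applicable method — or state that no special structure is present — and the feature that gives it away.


Method: no special technique — the expression is continuous at -1 — substitute and evaluate; no indeterminate form appears.
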